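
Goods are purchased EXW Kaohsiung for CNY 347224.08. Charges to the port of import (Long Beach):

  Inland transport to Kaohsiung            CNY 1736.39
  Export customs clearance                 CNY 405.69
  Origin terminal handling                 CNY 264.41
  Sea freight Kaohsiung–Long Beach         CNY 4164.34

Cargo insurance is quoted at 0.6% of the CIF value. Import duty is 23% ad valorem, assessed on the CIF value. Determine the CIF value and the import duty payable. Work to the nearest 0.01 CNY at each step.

Let C be the CIF value. C = EXW price + pre-shipment costs + freight + 0.6% × C
C − 0.6% × C = 347224.08 + 1736.39 + 405.69 + 264.41 + 4164.34
0.994 × C = 353794.91
C = 353794.91 / 0.994 = 355930.49
Insurance premium = 0.6% × 355930.49 = 2135.58
Import duty = 355930.49 × 23% = 81864.01

CIF value: CNY 355930.49; import duty: CNY 81864.01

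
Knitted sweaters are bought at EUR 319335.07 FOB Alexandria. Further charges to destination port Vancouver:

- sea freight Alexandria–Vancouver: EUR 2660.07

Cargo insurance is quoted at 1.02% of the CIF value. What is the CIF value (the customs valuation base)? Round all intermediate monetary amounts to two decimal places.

Let C be the CIF value. C = FOB price + freight + 1.02% × C
C − 1.02% × C = 319335.07 + 2660.07
0.9898 × C = 321995.14
C = 321995.14 / 0.9898 = 325313.34
Insurance premium = 1.02% × 325313.34 = 3318.20

CIF value: EUR 325313.34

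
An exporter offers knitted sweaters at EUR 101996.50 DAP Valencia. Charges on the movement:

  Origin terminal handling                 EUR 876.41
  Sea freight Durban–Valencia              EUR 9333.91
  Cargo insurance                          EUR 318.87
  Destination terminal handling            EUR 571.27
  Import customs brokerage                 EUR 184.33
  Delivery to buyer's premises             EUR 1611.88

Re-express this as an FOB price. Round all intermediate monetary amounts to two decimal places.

Not relevant to the conversion: origin terminal — on the seller under both DAP and FOB; already in the DAP price and stays in the FOB price. brokerage — on the buyer under both terms; not part of either seller's price.
From DAP to FOB, the seller no longer bears: freight, insurance, destination terminal, delivery.
FOB price = 101996.50 − 9333.91 − 318.87 − 571.27 − 1611.88 = 90160.57

FOB price: EUR 90160.57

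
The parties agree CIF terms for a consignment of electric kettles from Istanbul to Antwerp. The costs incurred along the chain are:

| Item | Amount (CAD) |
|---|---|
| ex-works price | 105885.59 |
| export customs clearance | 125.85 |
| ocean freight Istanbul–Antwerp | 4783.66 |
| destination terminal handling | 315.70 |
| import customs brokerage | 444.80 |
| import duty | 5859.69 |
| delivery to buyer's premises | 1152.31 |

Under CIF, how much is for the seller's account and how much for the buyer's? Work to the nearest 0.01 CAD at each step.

CIF: the seller pays costs through ocean freight and marine insurance to the destination port.
Seller's account: goods 105885.59 + export clearance 125.85 + freight 4783.66 = 110795.10
Buyer's account: destination terminal 315.70 + brokerage 444.80 + duty 5859.69 + delivery 1152.31 = 7772.50

Seller: CAD 110795.10; buyer: CAD 7772.50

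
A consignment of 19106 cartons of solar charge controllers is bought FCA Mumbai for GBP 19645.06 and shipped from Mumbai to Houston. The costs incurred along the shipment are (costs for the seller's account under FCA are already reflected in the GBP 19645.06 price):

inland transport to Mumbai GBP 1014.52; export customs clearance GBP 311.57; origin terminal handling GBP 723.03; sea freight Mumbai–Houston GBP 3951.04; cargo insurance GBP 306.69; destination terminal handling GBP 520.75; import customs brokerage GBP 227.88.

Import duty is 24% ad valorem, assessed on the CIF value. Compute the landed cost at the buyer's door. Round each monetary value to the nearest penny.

Total landed cost: GBP 31284.65

FCA: the seller delivers export-cleared goods to the carrier; the buyer bears costs from that point.
Already in the invoice (seller's account under FCA): inland to port, export clearance — exclude.
CIF value = FCA price + origin terminal + freight + insurance = 19645.06 + 723.03 + 3951.04 + 306.69 = 24625.82
Import duty = 24625.82 × 24% = 5910.20
Buyer bears: origin terminal 723.03 + freight 3951.04 + insurance 306.69 + destination terminal 520.75 + brokerage 227.88 + duty 5910.20 = 11639.59
Landed cost = invoice 19645.06 + 11639.59 = 31284.65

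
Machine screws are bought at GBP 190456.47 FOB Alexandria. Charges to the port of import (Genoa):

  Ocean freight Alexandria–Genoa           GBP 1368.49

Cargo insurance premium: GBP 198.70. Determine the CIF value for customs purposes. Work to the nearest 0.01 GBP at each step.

CIF = FOB price + freight + insurance
CIF = 190456.47 + 1368.49 + 198.70 = 192023.66

CIF value: GBP 192023.66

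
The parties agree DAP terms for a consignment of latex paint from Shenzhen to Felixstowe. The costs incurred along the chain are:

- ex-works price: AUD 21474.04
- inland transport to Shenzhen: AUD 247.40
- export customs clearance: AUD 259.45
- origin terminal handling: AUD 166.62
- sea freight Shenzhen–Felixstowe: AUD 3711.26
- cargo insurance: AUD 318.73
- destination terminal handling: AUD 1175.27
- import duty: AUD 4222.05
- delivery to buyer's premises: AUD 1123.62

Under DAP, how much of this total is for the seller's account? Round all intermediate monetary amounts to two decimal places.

DAP: the seller bears all costs to the named destination except import duty and clearance.
Seller's account: goods 21474.04 + inland to port 247.40 + export clearance 259.45 + origin terminal 166.62 + freight 3711.26 + insurance 318.73 + destination terminal 1175.27 + delivery 1123.62 = 28476.39
Buyer's account: duty 4222.05 = 4222.05

Seller's account: AUD 28476.39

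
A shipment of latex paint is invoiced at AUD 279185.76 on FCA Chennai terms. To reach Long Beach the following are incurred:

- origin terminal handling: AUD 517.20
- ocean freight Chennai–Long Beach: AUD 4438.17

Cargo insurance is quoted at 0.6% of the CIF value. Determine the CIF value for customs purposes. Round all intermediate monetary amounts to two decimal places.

Let C be the CIF value. C = FCA price + pre-shipment costs + freight + 0.6% × C
C − 0.6% × C = 279185.76 + 517.20 + 4438.17
0.994 × C = 284141.13
C = 284141.13 / 0.994 = 285856.27
Insurance premium = 0.6% × 285856.27 = 1715.14

CIF value: AUD 285856.27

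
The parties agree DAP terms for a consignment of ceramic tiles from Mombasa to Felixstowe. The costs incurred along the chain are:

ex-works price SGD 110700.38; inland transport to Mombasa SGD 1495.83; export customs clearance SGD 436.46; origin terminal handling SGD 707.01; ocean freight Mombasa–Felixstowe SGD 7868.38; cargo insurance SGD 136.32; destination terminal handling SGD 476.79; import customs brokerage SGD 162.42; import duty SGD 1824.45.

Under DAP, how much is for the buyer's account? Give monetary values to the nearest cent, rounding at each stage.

Buyer's account: SGD 1986.87

DAP: the seller bears all costs to the named destination except import duty and clearance.
Seller's account: goods 110700.38 + inland to port 1495.83 + export clearance 436.46 + origin terminal 707.01 + freight 7868.38 + insurance 136.32 + destination terminal 476.79 = 121821.17
Buyer's account: brokerage 162.42 + duty 1824.45 = 1986.87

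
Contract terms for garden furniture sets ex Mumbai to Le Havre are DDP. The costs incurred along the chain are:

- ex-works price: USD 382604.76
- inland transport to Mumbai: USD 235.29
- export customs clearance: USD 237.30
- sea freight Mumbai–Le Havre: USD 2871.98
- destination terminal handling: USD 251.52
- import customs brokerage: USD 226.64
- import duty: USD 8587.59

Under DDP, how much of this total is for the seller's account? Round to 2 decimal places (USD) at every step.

DDP: the seller bears all costs including import duty.
Seller's account: goods 382604.76 + inland to port 235.29 + export clearance 237.30 + freight 2871.98 + destination terminal 251.52 + brokerage 226.64 + duty 8587.59 = 395015.08
Buyer's account: 0.00

Seller's account: USD 395015.08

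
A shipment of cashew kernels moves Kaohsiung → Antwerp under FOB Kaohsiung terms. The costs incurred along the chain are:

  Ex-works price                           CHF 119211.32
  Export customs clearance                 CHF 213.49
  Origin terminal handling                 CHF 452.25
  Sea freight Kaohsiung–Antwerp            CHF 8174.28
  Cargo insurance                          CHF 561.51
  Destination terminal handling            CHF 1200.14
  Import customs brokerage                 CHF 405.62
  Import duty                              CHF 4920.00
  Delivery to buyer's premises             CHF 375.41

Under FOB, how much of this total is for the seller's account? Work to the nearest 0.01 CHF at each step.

Seller's account: CHF 119877.06

FOB: the seller bears costs until goods are on board at the origin port; the buyer bears freight, insurance and all costs thereafter.
Seller's account: goods 119211.32 + export clearance 213.49 + origin terminal 452.25 = 119877.06
Buyer's account: freight 8174.28 + insurance 561.51 + destination terminal 1200.14 + brokerage 405.62 + duty 4920.00 + delivery 375.41 = 15636.96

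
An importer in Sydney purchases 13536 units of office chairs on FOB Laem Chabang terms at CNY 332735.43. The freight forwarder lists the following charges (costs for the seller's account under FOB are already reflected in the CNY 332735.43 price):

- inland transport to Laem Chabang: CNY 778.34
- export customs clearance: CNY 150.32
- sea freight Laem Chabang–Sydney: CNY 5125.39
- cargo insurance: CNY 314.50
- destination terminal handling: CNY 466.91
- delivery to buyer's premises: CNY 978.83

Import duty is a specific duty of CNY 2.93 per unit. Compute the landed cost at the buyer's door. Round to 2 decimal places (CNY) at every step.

FOB: the seller bears costs until goods are on board at the origin port; the buyer bears freight, insurance and all costs thereafter.
Already in the invoice (seller's account under FOB): inland to port, export clearance — exclude.
CIF value = FOB price + freight + insurance = 332735.43 + 5125.39 + 314.50 = 338175.32
Import duty = 13536 × 2.93 = 39660.48
Buyer bears: freight 5125.39 + insurance 314.50 + destination terminal 466.91 + delivery 978.83 + duty 39660.48 = 46546.11
Landed cost = invoice 332735.43 + 46546.11 = 379281.54

Total landed cost: CNY 379281.54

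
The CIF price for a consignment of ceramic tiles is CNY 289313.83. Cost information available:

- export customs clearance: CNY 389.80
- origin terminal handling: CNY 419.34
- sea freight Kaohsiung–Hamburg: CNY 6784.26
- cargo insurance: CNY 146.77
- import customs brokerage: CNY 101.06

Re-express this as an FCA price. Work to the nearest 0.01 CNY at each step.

Not relevant to the conversion: export clearance — on the seller under both CIF and FCA; already in the CIF price and stays in the FCA price. brokerage — on the buyer under both terms; not part of either seller's price.
From CIF to FCA, the seller no longer bears: origin terminal, freight, insurance.
FCA price = 289313.83 − 419.34 − 6784.26 − 146.77 = 281963.46

FCA price: CNY 281963.46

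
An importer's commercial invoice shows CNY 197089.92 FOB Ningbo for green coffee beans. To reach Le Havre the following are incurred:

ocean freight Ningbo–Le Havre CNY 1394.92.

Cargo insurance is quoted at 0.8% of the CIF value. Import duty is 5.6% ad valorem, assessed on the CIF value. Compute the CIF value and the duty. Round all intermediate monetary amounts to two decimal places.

Let C be the CIF value. C = FOB price + freight + 0.8% × C
C − 0.8% × C = 197089.92 + 1394.92
0.992 × C = 198484.84
C = 198484.84 / 0.992 = 200085.52
Insurance premium = 0.8% × 200085.52 = 1600.68
Import duty = 200085.52 × 5.6% = 11204.79

CIF value: CNY 200085.52; import duty: CNY 11204.79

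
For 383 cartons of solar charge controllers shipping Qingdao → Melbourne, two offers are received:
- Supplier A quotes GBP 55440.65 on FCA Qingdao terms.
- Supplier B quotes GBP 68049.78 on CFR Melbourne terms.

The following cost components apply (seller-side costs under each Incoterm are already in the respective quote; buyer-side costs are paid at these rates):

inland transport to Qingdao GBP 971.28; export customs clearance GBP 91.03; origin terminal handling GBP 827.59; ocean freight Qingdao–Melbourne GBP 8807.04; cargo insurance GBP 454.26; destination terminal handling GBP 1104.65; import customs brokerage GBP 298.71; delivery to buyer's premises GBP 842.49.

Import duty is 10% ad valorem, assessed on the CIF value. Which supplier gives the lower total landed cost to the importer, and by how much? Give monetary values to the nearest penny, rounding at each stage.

Supplier A (FCA):
CIF value = FCA price + origin terminal + freight + insurance = 55440.65 + 827.59 + 8807.04 + 454.26 = 65529.54
Import duty = 65529.54 × 10% = 6552.95
Buyer bears (A): 827.59 + 8807.04 + 454.26 + 1104.65 + 298.71 + 842.49 = 12334.74
Landed cost (A) = invoice 55440.65 + 12334.74 + duty 6552.95 = 74328.34
Supplier B (CFR):
CIF value = CFR price + insurance = 68049.78 + 454.26 = 68504.04
Import duty = 68504.04 × 10% = 6850.40
Buyer bears (B): 454.26 + 1104.65 + 298.71 + 842.49 = 2700.11
Landed cost (B) = invoice 68049.78 + 2700.11 + duty 6850.40 = 77600.29
Difference = |74328.34 − 77600.29| = 3271.95

Supplier A is cheaper by GBP 3271.95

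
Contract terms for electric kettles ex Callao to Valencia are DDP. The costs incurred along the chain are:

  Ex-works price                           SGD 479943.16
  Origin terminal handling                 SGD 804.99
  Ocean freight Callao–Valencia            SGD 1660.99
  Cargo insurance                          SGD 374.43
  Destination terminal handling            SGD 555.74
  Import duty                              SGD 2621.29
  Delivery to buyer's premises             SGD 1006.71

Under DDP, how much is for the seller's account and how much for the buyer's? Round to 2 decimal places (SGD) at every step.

DDP: the seller bears all costs including import duty.
Seller's account: goods 479943.16 + origin terminal 804.99 + freight 1660.99 + insurance 374.43 + destination terminal 555.74 + duty 2621.29 + delivery 1006.71 = 486967.31
Buyer's account: 0.00

Seller: SGD 486967.31; buyer: SGD 0.00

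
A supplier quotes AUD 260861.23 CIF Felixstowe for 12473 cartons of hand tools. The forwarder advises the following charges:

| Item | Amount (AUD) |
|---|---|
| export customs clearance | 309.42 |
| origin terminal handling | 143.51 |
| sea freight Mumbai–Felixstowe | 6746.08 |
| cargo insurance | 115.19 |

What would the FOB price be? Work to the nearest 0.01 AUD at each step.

FOB price: AUD 253999.96

Not relevant to the conversion: origin terminal, export clearance — on the seller under both CIF and FOB; already in the CIF price and stays in the FOB price.
From CIF to FOB, the seller no longer bears: freight, insurance.
FOB price = 260861.23 − 6746.08 − 115.19 = 253999.96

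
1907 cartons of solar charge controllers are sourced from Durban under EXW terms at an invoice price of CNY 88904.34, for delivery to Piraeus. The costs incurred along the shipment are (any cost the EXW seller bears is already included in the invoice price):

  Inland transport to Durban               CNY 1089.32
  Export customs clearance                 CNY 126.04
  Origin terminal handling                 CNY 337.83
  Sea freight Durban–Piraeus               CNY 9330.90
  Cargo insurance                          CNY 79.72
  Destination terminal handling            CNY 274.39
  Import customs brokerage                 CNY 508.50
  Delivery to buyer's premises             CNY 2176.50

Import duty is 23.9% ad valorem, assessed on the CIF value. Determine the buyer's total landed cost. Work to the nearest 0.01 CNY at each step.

EXW: the seller makes goods available at their premises; the buyer bears all onward costs.
CIF value = EXW price + inland to port + export clearance + origin terminal + freight + insurance = 88904.34 + 1089.32 + 126.04 + 337.83 + 9330.90 + 79.72 = 99868.15
Import duty = 99868.15 × 23.9% = 23868.49
Buyer bears: inland to port 1089.32 + export clearance 126.04 + origin terminal 337.83 + freight 9330.90 + insurance 79.72 + destination terminal 274.39 + brokerage 508.50 + delivery 2176.50 + duty 23868.49 = 37791.69
Landed cost = invoice 88904.34 + 37791.69 = 126696.03

Total landed cost: CNY 126696.03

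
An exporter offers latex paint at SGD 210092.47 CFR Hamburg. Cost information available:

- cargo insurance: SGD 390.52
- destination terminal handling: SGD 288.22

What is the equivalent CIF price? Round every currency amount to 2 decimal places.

Not relevant to the conversion: destination terminal — on the buyer under both terms; not part of either seller's price.
From CFR to CIF, the seller additionally bears: insurance.
CIF price = 210092.47 + 390.52 = 210482.99

CIF price: SGD 210482.99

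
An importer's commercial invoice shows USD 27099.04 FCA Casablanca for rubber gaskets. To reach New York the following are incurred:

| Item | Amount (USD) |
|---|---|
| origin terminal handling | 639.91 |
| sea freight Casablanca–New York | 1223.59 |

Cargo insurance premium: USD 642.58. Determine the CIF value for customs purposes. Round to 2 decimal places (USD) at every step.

CIF value: USD 29605.12

CIF = FCA price + pre-shipment costs + freight + insurance
CIF = 27099.04 + 639.91 + 1223.59 + 642.58 = 29605.12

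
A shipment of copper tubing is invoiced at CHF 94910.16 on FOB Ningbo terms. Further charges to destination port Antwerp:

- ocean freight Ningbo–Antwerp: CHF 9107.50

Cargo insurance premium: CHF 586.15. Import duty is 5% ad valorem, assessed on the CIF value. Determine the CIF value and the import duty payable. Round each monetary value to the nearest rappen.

CIF = FOB price + freight + insurance
CIF = 94910.16 + 9107.50 + 586.15 = 104603.81
Import duty = 104603.81 × 5% = 5230.19

CIF value: CHF 104603.81; import duty: CHF 5230.19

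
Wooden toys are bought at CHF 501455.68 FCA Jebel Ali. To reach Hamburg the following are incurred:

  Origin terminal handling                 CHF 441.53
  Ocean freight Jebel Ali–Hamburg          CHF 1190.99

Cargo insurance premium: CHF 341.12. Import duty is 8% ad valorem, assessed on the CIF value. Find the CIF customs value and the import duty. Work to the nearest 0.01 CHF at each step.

CIF = FCA price + pre-shipment costs + freight + insurance
CIF = 501455.68 + 441.53 + 1190.99 + 341.12 = 503429.32
Import duty = 503429.32 × 8% = 40274.35

CIF value: CHF 503429.32; import duty: CHF 40274.35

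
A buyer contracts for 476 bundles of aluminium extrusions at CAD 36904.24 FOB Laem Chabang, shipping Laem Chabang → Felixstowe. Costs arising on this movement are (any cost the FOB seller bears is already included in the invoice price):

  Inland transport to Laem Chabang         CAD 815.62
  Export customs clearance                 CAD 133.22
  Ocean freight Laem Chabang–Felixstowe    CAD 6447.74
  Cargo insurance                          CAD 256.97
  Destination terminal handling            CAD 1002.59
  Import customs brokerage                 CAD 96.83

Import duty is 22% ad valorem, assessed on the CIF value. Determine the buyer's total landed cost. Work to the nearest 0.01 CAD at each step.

Total landed cost: CAD 54302.34

FOB: the seller bears costs until goods are on board at the origin port; the buyer bears freight, insurance and all costs thereafter.
Already in the invoice (seller's account under FOB): inland to port, export clearance — exclude.
CIF value = FOB price + freight + insurance = 36904.24 + 6447.74 + 256.97 = 43608.95
Import duty = 43608.95 × 22% = 9593.97
Buyer bears: freight 6447.74 + insurance 256.97 + destination terminal 1002.59 + brokerage 96.83 + duty 9593.97 = 17398.10
Landed cost = invoice 36904.24 + 17398.10 = 54302.34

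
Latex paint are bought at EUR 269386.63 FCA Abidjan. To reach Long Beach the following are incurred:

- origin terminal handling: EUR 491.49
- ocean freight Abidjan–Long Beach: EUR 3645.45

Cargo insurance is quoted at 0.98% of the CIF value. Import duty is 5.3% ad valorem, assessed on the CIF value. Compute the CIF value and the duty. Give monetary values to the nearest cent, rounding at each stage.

Let C be the CIF value. C = FCA price + pre-shipment costs + freight + 0.98% × C
C − 0.98% × C = 269386.63 + 491.49 + 3645.45
0.9902 × C = 273523.57
C = 273523.57 / 0.9902 = 276230.63
Insurance premium = 0.98% × 276230.63 = 2707.06
Import duty = 276230.63 × 5.3% = 14640.22

CIF value: EUR 276230.63; import duty: EUR 14640.22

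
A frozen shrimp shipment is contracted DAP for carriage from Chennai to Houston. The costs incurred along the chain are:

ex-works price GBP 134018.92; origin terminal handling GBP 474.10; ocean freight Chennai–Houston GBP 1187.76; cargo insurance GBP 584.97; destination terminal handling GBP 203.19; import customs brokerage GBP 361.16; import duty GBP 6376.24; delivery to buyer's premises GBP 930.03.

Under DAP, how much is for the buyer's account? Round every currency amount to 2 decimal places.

DAP: the seller bears all costs to the named destination except import duty and clearance.
Seller's account: goods 134018.92 + origin terminal 474.10 + freight 1187.76 + insurance 584.97 + destination terminal 203.19 + delivery 930.03 = 137398.97
Buyer's account: brokerage 361.16 + duty 6376.24 = 6737.40

Buyer's account: GBP 6737.40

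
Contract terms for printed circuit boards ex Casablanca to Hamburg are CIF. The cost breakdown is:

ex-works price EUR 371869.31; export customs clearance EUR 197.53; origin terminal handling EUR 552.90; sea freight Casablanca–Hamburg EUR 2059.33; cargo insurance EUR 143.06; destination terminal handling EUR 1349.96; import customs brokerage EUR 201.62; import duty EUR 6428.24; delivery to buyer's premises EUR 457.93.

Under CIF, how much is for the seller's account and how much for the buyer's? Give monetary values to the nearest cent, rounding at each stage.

CIF: the seller pays costs through ocean freight and marine insurance to the destination port.
Seller's account: goods 371869.31 + export clearance 197.53 + origin terminal 552.90 + freight 2059.33 + insurance 143.06 = 374822.13
Buyer's account: destination terminal 1349.96 + brokerage 201.62 + duty 6428.24 + delivery 457.93 = 8437.75

Seller: EUR 374822.13; buyer: EUR 8437.75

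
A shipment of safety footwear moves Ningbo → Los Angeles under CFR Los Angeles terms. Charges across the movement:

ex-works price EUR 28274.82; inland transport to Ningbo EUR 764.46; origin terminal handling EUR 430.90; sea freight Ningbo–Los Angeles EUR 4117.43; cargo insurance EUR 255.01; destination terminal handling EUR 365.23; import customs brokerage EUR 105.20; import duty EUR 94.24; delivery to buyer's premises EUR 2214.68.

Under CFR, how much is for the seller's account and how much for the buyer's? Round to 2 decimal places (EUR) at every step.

Seller: EUR 33587.61; buyer: EUR 3034.36

CFR: the seller pays costs through ocean freight to the destination port, but not insurance.
Seller's account: goods 28274.82 + inland to port 764.46 + origin terminal 430.90 + freight 4117.43 = 33587.61
Buyer's account: insurance 255.01 + destination terminal 365.23 + brokerage 105.20 + duty 94.24 + delivery 2214.68 = 3034.36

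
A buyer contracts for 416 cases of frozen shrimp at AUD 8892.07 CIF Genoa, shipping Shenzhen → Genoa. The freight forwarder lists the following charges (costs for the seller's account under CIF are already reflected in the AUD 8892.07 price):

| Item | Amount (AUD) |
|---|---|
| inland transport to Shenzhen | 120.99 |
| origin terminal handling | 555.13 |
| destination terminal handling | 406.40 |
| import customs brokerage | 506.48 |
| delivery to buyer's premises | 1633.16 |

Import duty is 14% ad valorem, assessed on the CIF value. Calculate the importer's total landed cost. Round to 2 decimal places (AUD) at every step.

CIF: the seller pays costs through ocean freight and marine insurance to the destination port.
Already in the invoice (seller's account under CIF): inland to port, origin terminal — exclude.
The CIF price already equals the CIF value: 8892.07
Import duty = 8892.07 × 14% = 1244.89
Buyer bears: destination terminal 406.40 + brokerage 506.48 + delivery 1633.16 + duty 1244.89 = 3790.93
Landed cost = invoice 8892.07 + 3790.93 = 12683.00

Total landed cost: AUD 12683.00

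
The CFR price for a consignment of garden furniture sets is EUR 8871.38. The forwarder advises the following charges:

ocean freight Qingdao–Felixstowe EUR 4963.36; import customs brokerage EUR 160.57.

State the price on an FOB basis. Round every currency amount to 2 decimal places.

Not relevant to the conversion: brokerage — on the buyer under both terms; not part of either seller's price.
From CFR to FOB, the seller no longer bears: freight.
FOB price = 8871.38 − 4963.36 = 3908.02

FOB price: EUR 3908.02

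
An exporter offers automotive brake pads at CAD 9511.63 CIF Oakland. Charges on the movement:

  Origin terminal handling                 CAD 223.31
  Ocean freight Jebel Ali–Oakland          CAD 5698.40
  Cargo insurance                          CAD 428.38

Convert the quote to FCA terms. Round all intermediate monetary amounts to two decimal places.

From CIF to FCA, the seller no longer bears: origin terminal, freight, insurance.
FCA price = 9511.63 − 223.31 − 5698.40 − 428.38 = 3161.54

FCA price: CAD 3161.54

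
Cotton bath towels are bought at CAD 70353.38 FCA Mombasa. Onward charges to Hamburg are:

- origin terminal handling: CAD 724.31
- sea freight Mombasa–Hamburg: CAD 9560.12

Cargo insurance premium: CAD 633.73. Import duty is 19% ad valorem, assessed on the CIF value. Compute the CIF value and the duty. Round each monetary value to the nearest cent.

CIF value: CAD 81271.54; import duty: CAD 15441.59

CIF = FCA price + pre-shipment costs + freight + insurance
CIF = 70353.38 + 724.31 + 9560.12 + 633.73 = 81271.54
Import duty = 81271.54 × 19% = 15441.59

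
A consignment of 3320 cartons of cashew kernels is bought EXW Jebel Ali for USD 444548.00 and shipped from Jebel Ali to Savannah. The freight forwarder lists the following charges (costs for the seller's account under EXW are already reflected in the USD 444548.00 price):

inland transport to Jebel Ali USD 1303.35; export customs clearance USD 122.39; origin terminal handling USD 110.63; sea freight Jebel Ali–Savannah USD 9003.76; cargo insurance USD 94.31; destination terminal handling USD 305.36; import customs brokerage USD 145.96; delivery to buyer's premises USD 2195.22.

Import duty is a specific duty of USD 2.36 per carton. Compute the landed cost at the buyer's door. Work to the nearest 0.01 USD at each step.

EXW: the seller makes goods available at their premises; the buyer bears all onward costs.
CIF value = EXW price + inland to port + export clearance + origin terminal + freight + insurance = 444548.00 + 1303.35 + 122.39 + 110.63 + 9003.76 + 94.31 = 455182.44
Import duty = 3320 × 2.36 = 7835.20
Buyer bears: inland to port 1303.35 + export clearance 122.39 + origin terminal 110.63 + freight 9003.76 + insurance 94.31 + destination terminal 305.36 + brokerage 145.96 + delivery 2195.22 + duty 7835.20 = 21116.18
Landed cost = invoice 444548.00 + 21116.18 = 465664.18

Total landed cost: USD 465664.18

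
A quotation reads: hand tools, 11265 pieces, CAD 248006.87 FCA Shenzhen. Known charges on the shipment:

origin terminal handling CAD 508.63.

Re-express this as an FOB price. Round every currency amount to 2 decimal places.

FOB price: CAD 248515.50

From FCA to FOB, the seller additionally bears: origin terminal.
FOB price = 248006.87 + 508.63 = 248515.50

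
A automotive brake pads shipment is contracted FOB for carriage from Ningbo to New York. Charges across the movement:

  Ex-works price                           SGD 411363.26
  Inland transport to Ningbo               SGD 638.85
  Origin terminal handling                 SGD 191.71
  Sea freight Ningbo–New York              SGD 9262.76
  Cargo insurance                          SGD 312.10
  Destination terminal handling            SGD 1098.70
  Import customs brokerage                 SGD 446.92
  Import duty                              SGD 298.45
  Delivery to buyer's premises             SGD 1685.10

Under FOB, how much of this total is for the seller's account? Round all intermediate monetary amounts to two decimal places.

FOB: the seller bears costs until goods are on board at the origin port; the buyer bears freight, insurance and all costs thereafter.
Seller's account: goods 411363.26 + inland to port 638.85 + origin terminal 191.71 = 412193.82
Buyer's account: freight 9262.76 + insurance 312.10 + destination terminal 1098.70 + brokerage 446.92 + duty 298.45 + delivery 1685.10 = 13104.03

Seller's account: SGD 412193.82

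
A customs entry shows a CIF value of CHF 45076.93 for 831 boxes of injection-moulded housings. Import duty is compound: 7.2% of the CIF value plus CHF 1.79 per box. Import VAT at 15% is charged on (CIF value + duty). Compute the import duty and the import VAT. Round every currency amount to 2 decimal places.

Import duty: CHF 4733.03; import VAT: CHF 7471.49

Ad valorem component: 45076.93 × 7.2% = 3245.54
Specific component: 831 × 1.79 = 1487.49
Import duty = 3245.54 + 1487.49 = 4733.03
VAT base = CIF + duty = 45076.93 + 4733.03 = 49809.96
Import VAT = 49809.96 × 15% = 7471.49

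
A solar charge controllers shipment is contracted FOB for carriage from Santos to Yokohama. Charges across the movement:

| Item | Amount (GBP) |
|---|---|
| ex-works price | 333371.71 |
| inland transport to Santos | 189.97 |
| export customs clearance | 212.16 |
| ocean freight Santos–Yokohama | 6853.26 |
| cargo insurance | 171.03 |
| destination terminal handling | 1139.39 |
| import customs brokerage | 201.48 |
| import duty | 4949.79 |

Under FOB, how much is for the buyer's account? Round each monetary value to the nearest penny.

FOB: the seller bears costs until goods are on board at the origin port; the buyer bears freight, insurance and all costs thereafter.
Seller's account: goods 333371.71 + inland to port 189.97 + export clearance 212.16 = 333773.84
Buyer's account: freight 6853.26 + insurance 171.03 + destination terminal 1139.39 + brokerage 201.48 + duty 4949.79 = 13314.95

Buyer's account: GBP 13314.95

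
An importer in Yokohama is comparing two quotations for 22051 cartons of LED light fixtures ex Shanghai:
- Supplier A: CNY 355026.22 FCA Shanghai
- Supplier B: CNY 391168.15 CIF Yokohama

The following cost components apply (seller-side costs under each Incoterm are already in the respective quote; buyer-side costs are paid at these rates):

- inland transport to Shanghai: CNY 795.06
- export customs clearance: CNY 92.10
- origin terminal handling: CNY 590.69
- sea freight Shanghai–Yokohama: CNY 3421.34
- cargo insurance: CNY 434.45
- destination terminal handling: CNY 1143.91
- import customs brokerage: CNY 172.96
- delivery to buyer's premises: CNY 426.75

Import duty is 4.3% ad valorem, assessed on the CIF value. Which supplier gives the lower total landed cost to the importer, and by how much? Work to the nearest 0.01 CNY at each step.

Supplier A (FCA):
CIF value = FCA price + origin terminal + freight + insurance = 355026.22 + 590.69 + 3421.34 + 434.45 = 359472.70
Import duty = 359472.70 × 4.3% = 15457.33
Buyer bears (A): 590.69 + 3421.34 + 434.45 + 1143.91 + 172.96 + 426.75 = 6190.10
Landed cost (A) = invoice 355026.22 + 6190.10 + duty 15457.33 = 376673.65
Supplier B (CIF):
The CIF price already equals the CIF value: 391168.15
Import duty = 391168.15 × 4.3% = 16820.23
Buyer bears (B): 1143.91 + 172.96 + 426.75 = 1743.62
Landed cost (B) = invoice 391168.15 + 1743.62 + duty 16820.23 = 409732.00
Difference = |376673.65 − 409732.00| = 33058.35

Supplier A is cheaper by CNY 33058.35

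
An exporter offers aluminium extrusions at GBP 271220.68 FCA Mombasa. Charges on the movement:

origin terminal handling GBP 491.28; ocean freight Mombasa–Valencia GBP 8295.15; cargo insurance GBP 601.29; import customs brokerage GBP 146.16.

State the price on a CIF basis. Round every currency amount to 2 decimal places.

Not relevant to the conversion: brokerage — on the buyer under both terms; not part of either seller's price.
From FCA to CIF, the seller additionally bears: origin terminal, freight, insurance.
CIF price = 271220.68 + 491.28 + 8295.15 + 601.29 = 280608.40

CIF price: GBP 280608.40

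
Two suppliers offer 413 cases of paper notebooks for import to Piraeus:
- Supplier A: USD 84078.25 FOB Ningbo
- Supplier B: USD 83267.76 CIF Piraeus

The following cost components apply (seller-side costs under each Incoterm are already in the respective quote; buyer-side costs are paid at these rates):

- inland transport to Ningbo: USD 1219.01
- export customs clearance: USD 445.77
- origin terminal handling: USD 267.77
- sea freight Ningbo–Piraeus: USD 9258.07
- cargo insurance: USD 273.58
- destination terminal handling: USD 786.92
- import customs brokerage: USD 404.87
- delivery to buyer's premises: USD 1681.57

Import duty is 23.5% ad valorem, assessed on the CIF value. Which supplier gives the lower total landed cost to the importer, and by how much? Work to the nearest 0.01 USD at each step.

Supplier A (FOB):
CIF value = FOB price + freight + insurance = 84078.25 + 9258.07 + 273.58 = 93609.90
Import duty = 93609.90 × 23.5% = 21998.33
Buyer bears (A): 9258.07 + 273.58 + 786.92 + 404.87 + 1681.57 = 12405.01
Landed cost (A) = invoice 84078.25 + 12405.01 + duty 21998.33 = 118481.59
Supplier B (CIF):
The CIF price already equals the CIF value: 83267.76
Import duty = 83267.76 × 23.5% = 19567.92
Buyer bears (B): 786.92 + 404.87 + 1681.57 = 2873.36
Landed cost (B) = invoice 83267.76 + 2873.36 + duty 19567.92 = 105709.04
Difference = |118481.59 − 105709.04| = 12772.55

Supplier B is cheaper by USD 12772.55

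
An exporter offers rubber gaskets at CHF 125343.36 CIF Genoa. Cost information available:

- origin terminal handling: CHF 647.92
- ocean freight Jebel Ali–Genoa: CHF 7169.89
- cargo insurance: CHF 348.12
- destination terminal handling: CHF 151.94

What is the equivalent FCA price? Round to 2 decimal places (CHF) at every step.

Not relevant to the conversion: destination terminal — on the buyer under both terms; not part of either seller's price.
From CIF to FCA, the seller no longer bears: origin terminal, freight, insurance.
FCA price = 125343.36 − 647.92 − 7169.89 − 348.12 = 117177.43

FCA price: CHF 117177.43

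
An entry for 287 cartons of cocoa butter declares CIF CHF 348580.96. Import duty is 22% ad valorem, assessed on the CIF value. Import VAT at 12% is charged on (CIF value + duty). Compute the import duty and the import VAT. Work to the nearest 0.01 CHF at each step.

Import duty = 348580.96 × 22% = 76687.81
VAT base = CIF + duty = 348580.96 + 76687.81 = 425268.77
Import VAT = 425268.77 × 12% = 51032.25

Import duty: CHF 76687.81; import VAT: CHF 51032.25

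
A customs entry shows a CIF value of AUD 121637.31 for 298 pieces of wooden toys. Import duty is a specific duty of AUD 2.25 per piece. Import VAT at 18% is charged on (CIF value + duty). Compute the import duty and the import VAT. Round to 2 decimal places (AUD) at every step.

Import duty: AUD 670.50; import VAT: AUD 22015.41

Import duty = 298 × 2.25 = 670.50
VAT base = CIF + duty = 121637.31 + 670.50 = 122307.81
Import VAT = 122307.81 × 18% = 22015.41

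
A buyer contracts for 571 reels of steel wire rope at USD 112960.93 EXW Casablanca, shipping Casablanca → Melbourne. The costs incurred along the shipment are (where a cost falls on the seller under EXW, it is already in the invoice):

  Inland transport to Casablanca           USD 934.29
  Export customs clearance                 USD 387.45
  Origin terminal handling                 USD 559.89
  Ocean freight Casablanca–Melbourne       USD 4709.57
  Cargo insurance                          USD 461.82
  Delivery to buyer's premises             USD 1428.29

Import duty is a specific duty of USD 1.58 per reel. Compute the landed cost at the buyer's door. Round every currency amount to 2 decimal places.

Total landed cost: USD 122344.42

EXW: the seller makes goods available at their premises; the buyer bears all onward costs.
CIF value = EXW price + inland to port + export clearance + origin terminal + freight + insurance = 112960.93 + 934.29 + 387.45 + 559.89 + 4709.57 + 461.82 = 120013.95
Import duty = 571 × 1.58 = 902.18
Buyer bears: inland to port 934.29 + export clearance 387.45 + origin terminal 559.89 + freight 4709.57 + insurance 461.82 + delivery 1428.29 + duty 902.18 = 9383.49
Landed cost = invoice 112960.93 + 9383.49 = 122344.42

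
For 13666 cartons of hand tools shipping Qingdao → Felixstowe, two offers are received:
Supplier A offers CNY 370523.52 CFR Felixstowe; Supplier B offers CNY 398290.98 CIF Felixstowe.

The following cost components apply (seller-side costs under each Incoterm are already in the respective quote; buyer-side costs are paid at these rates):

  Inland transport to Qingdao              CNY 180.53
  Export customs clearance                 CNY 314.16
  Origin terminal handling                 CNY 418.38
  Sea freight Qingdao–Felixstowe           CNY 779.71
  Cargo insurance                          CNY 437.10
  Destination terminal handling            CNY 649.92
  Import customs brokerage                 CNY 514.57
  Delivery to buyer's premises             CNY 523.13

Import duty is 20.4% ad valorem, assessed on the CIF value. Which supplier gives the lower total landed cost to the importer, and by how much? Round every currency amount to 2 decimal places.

Supplier A (CFR):
CIF value = CFR price + insurance = 370523.52 + 437.10 = 370960.62
Import duty = 370960.62 × 20.4% = 75675.97
Buyer bears (A): 437.10 + 649.92 + 514.57 + 523.13 = 2124.72
Landed cost (A) = invoice 370523.52 + 2124.72 + duty 75675.97 = 448324.21
Supplier B (CIF):
The CIF price already equals the CIF value: 398290.98
Import duty = 398290.98 × 20.4% = 81251.36
Buyer bears (B): 649.92 + 514.57 + 523.13 = 1687.62
Landed cost (B) = invoice 398290.98 + 1687.62 + duty 81251.36 = 481229.96
Difference = |448324.21 − 481229.96| = 32905.75

Supplier A is cheaper by CNY 32905.75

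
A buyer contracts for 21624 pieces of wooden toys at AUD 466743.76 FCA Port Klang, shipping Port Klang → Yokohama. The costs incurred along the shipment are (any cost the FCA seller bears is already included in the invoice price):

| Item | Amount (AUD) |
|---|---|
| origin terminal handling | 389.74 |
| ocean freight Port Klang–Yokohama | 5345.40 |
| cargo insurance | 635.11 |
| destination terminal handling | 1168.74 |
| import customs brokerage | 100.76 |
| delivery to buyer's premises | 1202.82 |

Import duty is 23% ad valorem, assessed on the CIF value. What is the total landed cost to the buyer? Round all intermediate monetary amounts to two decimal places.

Total landed cost: AUD 584402.55

FCA: the seller delivers export-cleared goods to the carrier; the buyer bears costs from that point.
CIF value = FCA price + origin terminal + freight + insurance = 466743.76 + 389.74 + 5345.40 + 635.11 = 473114.01
Import duty = 473114.01 × 23% = 108816.22
Buyer bears: origin terminal 389.74 + freight 5345.40 + insurance 635.11 + destination terminal 1168.74 + brokerage 100.76 + delivery 1202.82 + duty 108816.22 = 117658.79
Landed cost = invoice 466743.76 + 117658.79 = 584402.55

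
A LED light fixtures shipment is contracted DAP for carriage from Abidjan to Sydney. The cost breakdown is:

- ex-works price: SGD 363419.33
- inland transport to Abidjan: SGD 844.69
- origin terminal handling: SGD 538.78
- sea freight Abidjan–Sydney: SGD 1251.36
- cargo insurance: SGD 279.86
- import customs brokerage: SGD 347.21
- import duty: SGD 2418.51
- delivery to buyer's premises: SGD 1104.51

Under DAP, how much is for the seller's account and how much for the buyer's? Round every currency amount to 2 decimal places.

Seller: SGD 367438.53; buyer: SGD 2765.72

DAP: the seller bears all costs to the named destination except import duty and clearance.
Seller's account: goods 363419.33 + inland to port 844.69 + origin terminal 538.78 + freight 1251.36 + insurance 279.86 + delivery 1104.51 = 367438.53
Buyer's account: brokerage 347.21 + duty 2418.51 = 2765.72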